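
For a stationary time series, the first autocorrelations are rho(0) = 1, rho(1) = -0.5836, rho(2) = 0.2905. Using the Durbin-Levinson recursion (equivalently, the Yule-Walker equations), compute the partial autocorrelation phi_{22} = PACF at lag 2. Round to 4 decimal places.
\phi_{22} = -0.0760

The PACF at lag k is phi_{kk}, the last component of the solution
to the Yule-Walker system G_k phi = r_k where
  (G_k)_{ij} = rho(|i - j|), (r_k)_i = rho(i), i,j = 1..k.
Equivalently, Durbin-Levinson gives phi_{kk} iteratively:
  phi_{11} = rho(1)
  phi_{kk} = [rho(k) - sum_{j=1..k-1} phi_{k-1,j} rho(k-j)]
            / [1 - sum_{j=1..k-1} phi_{k-1,j} rho(j)],
  phi_{k,j} = phi_{k-1,j} - phi_{kk} phi_{k-1,k-j},  j = 1..k-1.
Step k = 1:
  phi_11 = rho(1) = -0.5836.
Step k = 2:
  phi_22 = [rho(2) - phi_11 rho(1)] / [1 - phi_11 rho(1)] = [0.2905 - (-0.5836)(-0.5836)] / [1 - (-0.5836)(-0.5836)]
         = -0.05008896 / 0.65941104 = -0.076.
Therefore phi_{22} = -0.0760.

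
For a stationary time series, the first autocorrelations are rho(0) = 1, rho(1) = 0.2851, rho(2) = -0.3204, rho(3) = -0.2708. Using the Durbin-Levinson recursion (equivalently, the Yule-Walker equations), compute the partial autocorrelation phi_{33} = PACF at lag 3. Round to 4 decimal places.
\phi_{33} = -0.0200

The PACF at lag k is phi_{kk}, the last component of the solution
to the Yule-Walker system G_k phi = r_k where
  (G_k)_{ij} = rho(|i - j|), (r_k)_i = rho(i), i,j = 1..k.
Equivalently, Durbin-Levinson gives phi_{kk} iteratively:
  phi_{11} = rho(1)
  phi_{kk} = [rho(k) - sum_{j=1..k-1} phi_{k-1,j} rho(k-j)]
            / [1 - sum_{j=1..k-1} phi_{k-1,j} rho(j)],
  phi_{k,j} = phi_{k-1,j} - phi_{kk} phi_{k-1,k-j},  j = 1..k-1.
Step k = 1:
  phi_11 = rho(1) = 0.2851.
Step k = 2:
  phi_22 = [rho(2) - phi_11 rho(1)] / [1 - phi_11 rho(1)] = [-0.3204 - (0.2851)(0.2851)] / [1 - (0.2851)(0.2851)]
         = -0.40168201 / 0.91871799 = -0.43722.
  Update: phi_21 = phi_11 - phi_22 phi_11 = 0.2851 - (-0.43722)(0.2851) = 0.409751.
Step k = 3:
  phi_33 = [rho(3) - phi_21 rho(2) - phi_22 rho(1)] / [1 - phi_21 rho(1) - phi_22 rho(2)]
    numerator   = -0.2708 - (0.409751)(-0.3204) - (-0.43722)(0.2851) = -0.01486417
    denominator = 1 - (0.409751)(0.2851) - (-0.43722)(-0.3204) = 0.74309452
  phi_33 = -0.01486417 / 0.74309452 = -0.02.
Therefore phi_{33} = -0.0200.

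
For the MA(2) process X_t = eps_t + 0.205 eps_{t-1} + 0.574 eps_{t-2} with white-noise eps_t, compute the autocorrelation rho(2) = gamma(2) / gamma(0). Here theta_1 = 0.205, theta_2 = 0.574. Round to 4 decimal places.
\rho(2) = 0.4185

For an MA(q) process with theta_0 = 1, the autocovariance is
  gamma(k) = sigma^2 * sum_{i=0..q-k} theta_i * theta_{i+k},
and rho(k) = gamma(k) / gamma(0). Sigma^2 cancels.
  numerator   = (1)*(0.574) = 0.574.
  denominator = (1)^2 + (0.205)^2 + (0.574)^2 = 1.371501.
  rho(2) = 0.574 / 1.371501 = 0.4185.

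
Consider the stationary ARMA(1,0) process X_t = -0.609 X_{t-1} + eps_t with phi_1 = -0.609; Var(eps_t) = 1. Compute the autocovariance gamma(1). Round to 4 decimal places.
\gamma(1) = -0.9680

Multiply the model equation by X_{t-k} and take expectations. With theta_0 = psi_0 = 1 and psi_j the MA(infinity) weights, this gives
  gamma(k) - sum_i phi_i gamma(k-i) = c_k,
  c_k = sigma^2 * sum_{j=k..q} theta_j psi_{j-k}   (c_k = 0 for k > q),
using gamma(-m) = gamma(m).
Pure AR (q = 0): c_0 = sigma^2 = 1, c_k = 0 for k >= 1.
Equations for k = 0 and k = 1 (AR order 1):
  gamma(0) = phi_1 gamma(1) + c_0
  gamma(1) = phi_1 gamma(0) + c_1
Substituting the second into the first: gamma(0) (1 - phi_1^2) = c_0 + phi_1 c_1, so
  gamma(0) = c_0 / (1 - phi_1^2) = 1 / (1 - (-0.609)^2) = 1 / 0.629119 = 1.589524.
  gamma(1) = phi_1 gamma(0) = (-0.609)(1.589524) = -0.96802.
Therefore gamma(1) = -0.9680 (to 4 decimal places).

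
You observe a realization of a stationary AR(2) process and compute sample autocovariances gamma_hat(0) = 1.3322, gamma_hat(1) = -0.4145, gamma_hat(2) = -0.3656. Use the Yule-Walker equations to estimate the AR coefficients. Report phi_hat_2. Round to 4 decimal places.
\hat\phi_{2} = -0.4110

The Yule-Walker equations for an AR(p) process read, in matrix form,
  Gamma_p phi = r_p,   with   (Gamma_p)_{ij} = gamma(|i - j|),
                       (r_p)_i = gamma(i),   i,j = 1..p.
Substitute the sample gammas (Toeplitz matrix and right-hand side of size 2):
  Gamma_p = [[1.3322, -0.4145], [-0.4145, 1.3322]]
  r_p     = [-0.4145, -0.3656]
Written out:
  1.3322 phi_1 - 0.4145 phi_2 = -0.4145
  -0.4145 phi_1 + 1.3322 phi_2 = -0.3656
Solve by Cramer's rule:
  det = gamma(0)^2 - gamma(1)^2 = (1.3322)^2 - (-0.4145)^2 = 1.77475684 - 0.17181025 = 1.60294659
  phi_hat_1 = [gamma(1) gamma(0) - gamma(1) gamma(2)] / det = [(-0.4145)(1.3322) - (-0.4145)(-0.3656)] / 1.60294659 = -0.7037381 / 1.60294659 = -0.439
  phi_hat_2 = [gamma(0) gamma(2) - gamma(1)^2] / det = [(1.3322)(-0.3656) - (-0.4145)^2] / 1.60294659 = -0.65886257 / 1.60294659 = -0.411
So phi_hat = [-0.4390, -0.4110].
Therefore phi_hat_2 = -0.4110.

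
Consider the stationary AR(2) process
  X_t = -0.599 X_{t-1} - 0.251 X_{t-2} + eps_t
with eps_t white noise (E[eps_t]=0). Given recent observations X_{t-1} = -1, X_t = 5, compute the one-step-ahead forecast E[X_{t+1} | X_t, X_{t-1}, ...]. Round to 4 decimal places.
E[X_{t+1} \mid \mathcal F_t] = -2.7440

For an AR(p) model X_t = c + sum_i phi_i X_{t-i} + eps_t, the
one-step-ahead conditional mean is
  E[X_{t+1} | X_t, ...] = c + sum_i phi_i X_{t+1-i}.
Substitute known values:
  E[X_{t+1} | ...] = (-0.599) * (5) + (-0.251) * (-1)
                   = -2.7440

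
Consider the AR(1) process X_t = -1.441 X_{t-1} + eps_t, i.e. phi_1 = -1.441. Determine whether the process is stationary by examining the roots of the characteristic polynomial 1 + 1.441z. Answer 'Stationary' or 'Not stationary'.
\text{Not stationary}

The AR(p) characteristic polynomial is P(z) = 1 + 1.441z.
Stationarity requires all roots to lie outside the unit circle, i.e. |z| > 1 for every root.
This is linear in z: 1 + (1.441) z = 0  =>  z = -1/(1.441) = -0.693963,  |z| = 0.693963.
Moduli of all roots: 0.6940.
All moduli strictly greater than 1? No.
Verdict: Not stationary.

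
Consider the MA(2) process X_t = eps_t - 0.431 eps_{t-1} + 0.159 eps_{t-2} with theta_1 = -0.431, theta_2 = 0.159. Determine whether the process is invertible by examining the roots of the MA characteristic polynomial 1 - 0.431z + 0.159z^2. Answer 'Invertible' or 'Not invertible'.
\text{Invertible}

The MA(q) characteristic polynomial is P(z) = 1 - 0.431z + 0.159z^2.
Invertibility requires all roots to lie outside the unit circle, i.e. |z| > 1 for every root.
Set 1 + (-0.431) z + (0.159) z^2 = 0, i.e. a z^2 + b z + c = 0 with a = 0.159, b = -0.431, c = 1.
Discriminant D = b^2 - 4ac = (-0.431)^2 - 4*(0.159)*1 = 0.185761 - (0.636) = -0.450239.
D < 0, so the roots are the complex-conjugate pair z = (-b +/- i sqrt(-D)) / (2a) = 1.3553 +/- 2.1101i.
For a conjugate pair |z|^2 = z * conj(z) = (product of roots) = c/a = 1/(0.159) = 6.289308, so |z| = sqrt(6.289308) = 2.5078 for both roots.
Moduli of all roots: 2.5078, 2.5078.
All moduli strictly greater than 1? Yes.
Verdict: Invertible.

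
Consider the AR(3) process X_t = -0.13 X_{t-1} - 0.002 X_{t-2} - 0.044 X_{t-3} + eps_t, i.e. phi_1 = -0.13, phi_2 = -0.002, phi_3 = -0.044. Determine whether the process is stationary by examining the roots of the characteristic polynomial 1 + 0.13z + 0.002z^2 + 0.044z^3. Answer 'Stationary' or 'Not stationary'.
\text{Stationary}

The AR(p) characteristic polynomial is P(z) = 1 + 0.13z + 0.002z^2 + 0.044z^3.
Stationarity requires all roots to lie outside the unit circle, i.e. |z| > 1 for every root.
Degree 3: look for a simple real root z0 first, then factor out (1 - z/z0) and solve the remaining quadratic.
Testing z0 = -2.5: P(-2.5) = 1 + (0.13)(-2.5) + (0.002)(-2.5)^2 + (0.044)(-2.5)^3
  = 1 + (-0.325) + (0.0125) + (-0.6875) = 0.  So z_0 = -2.5 is a root, |z_0| = 2.5.
Divide out the factor (1 + 0.4 z) = (1 - z/z0) (since 1/z0 = -0.4):
  P(z) = (1 + 0.4 z)(1 + (-0.27) z + (0.11) z^2)
  [check: z-coef -0.27 - (-0.4) = 0.13; z^2-coef 0.11 - (-0.4)(-0.27) = 0.002; z^3-coef -(-0.4)(0.11) = 0.044.]
Remaining roots from the quadratic factor 1 + (-0.27) z + (0.11) z^2:
  Set 1 + (-0.27) z + (0.11) z^2 = 0, i.e. a z^2 + b z + c = 0 with a = 0.11, b = -0.27, c = 1.
  Discriminant D = b^2 - 4ac = (-0.27)^2 - 4*(0.11)*1 = 0.0729 - (0.44) = -0.3671.
  D < 0, so the roots are the complex-conjugate pair z = (-b +/- i sqrt(-D)) / (2a) = 1.2273 +/- 2.754i.
  For a conjugate pair |z|^2 = z * conj(z) = (product of roots) = c/a = 1/(0.11) = 9.090909, so |z| = sqrt(9.090909) = 3.0151 for both roots.
Moduli of all roots: 2.5000, 3.0151, 3.0151.
All moduli strictly greater than 1? Yes.
Verdict: Stationary.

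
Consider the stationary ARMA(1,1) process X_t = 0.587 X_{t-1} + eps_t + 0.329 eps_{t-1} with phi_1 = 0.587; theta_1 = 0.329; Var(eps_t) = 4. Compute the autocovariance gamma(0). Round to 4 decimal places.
\gamma(0) = 9.1206

Multiply the model equation by X_{t-k} and take expectations. With theta_0 = psi_0 = 1 and psi_j the MA(infinity) weights, this gives
  gamma(k) - sum_i phi_i gamma(k-i) = c_k,
  c_k = sigma^2 * sum_{j=k..q} theta_j psi_{j-k}   (c_k = 0 for k > q),
using gamma(-m) = gamma(m).
psi-weights needed (psi_j = theta_j + sum_i phi_i psi_{j-i}):
  psi_1 = theta_1 + phi_1 = 0.329 + (0.587) = 0.916
Right-hand sides:
  c_0 = sigma^2 (1 + theta_1 psi_1) = 4 * (1 + (0.329)(0.916)) = 4 * 1.301364 = 5.205456
  c_1 = sigma^2 theta_1 = 4 * (0.329) = 1.316
  c_2 = 0
Equations for k = 0 and k = 1 (AR order 1):
  gamma(0) = phi_1 gamma(1) + c_0
  gamma(1) = phi_1 gamma(0) + c_1
Substituting the second into the first: gamma(0) (1 - phi_1^2) = c_0 + phi_1 c_1, so
  gamma(0) = (c_0 + phi_1 c_1) / (1 - phi_1^2) = (5.205456 + (0.587)(1.316)) / (1 - (0.587)^2) = 5.977948 / 0.655431 = 9.120637.
Therefore gamma(0) = 9.1206 (to 4 decimal places).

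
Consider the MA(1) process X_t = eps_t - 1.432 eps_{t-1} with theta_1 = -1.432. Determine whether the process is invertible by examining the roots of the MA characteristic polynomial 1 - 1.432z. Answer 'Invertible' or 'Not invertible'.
\text{Not invertible}

The MA(q) characteristic polynomial is P(z) = 1 - 1.432z.
Invertibility requires all roots to lie outside the unit circle, i.e. |z| > 1 for every root.
This is linear in z: 1 + (-1.432) z = 0  =>  z = -1/(-1.432) = 0.698324,  |z| = 0.698324.
Moduli of all roots: 0.6983.
All moduli strictly greater than 1? No.
Verdict: Not invertible.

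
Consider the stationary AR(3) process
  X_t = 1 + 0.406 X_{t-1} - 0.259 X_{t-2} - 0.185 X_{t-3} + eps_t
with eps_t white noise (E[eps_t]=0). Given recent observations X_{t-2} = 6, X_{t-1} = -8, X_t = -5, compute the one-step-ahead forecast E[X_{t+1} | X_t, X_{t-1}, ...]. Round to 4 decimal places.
E[X_{t+1} \mid \mathcal F_t] = -0.0680

For an AR(p) model X_t = c + sum_i phi_i X_{t-i} + eps_t, the
one-step-ahead conditional mean is
  E[X_{t+1} | X_t, ...] = c + sum_i phi_i X_{t+1-i}.
Substitute known values:
  E[X_{t+1} | ...] = 1 + (0.406) * (-5) + (-0.259) * (-8) + (-0.185) * (6)
                   = -0.0680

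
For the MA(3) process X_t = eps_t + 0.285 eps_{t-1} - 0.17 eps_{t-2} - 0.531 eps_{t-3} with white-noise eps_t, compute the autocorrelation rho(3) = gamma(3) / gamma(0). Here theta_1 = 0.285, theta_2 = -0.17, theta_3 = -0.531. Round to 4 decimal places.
\rho(3) = -0.3814

For an MA(q) process with theta_0 = 1, the autocovariance is
  gamma(k) = sigma^2 * sum_{i=0..q-k} theta_i * theta_{i+k},
and rho(k) = gamma(k) / gamma(0). Sigma^2 cancels.
  numerator   = (1)*(-0.531) = -0.531.
  denominator = (1)^2 + (0.285)^2 + (-0.17)^2 + (-0.531)^2 = 1.392086.
  rho(3) = -0.531 / 1.392086 = -0.3814.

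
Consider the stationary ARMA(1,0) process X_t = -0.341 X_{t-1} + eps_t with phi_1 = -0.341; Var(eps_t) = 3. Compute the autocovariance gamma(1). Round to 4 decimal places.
\gamma(1) = -1.1576

Multiply the model equation by X_{t-k} and take expectations. With theta_0 = psi_0 = 1 and psi_j the MA(infinity) weights, this gives
  gamma(k) - sum_i phi_i gamma(k-i) = c_k,
  c_k = sigma^2 * sum_{j=k..q} theta_j psi_{j-k}   (c_k = 0 for k > q),
using gamma(-m) = gamma(m).
Pure AR (q = 0): c_0 = sigma^2 = 3, c_k = 0 for k >= 1.
Equations for k = 0 and k = 1 (AR order 1):
  gamma(0) = phi_1 gamma(1) + c_0
  gamma(1) = phi_1 gamma(0) + c_1
Substituting the second into the first: gamma(0) (1 - phi_1^2) = c_0 + phi_1 c_1, so
  gamma(0) = c_0 / (1 - phi_1^2) = 3 / (1 - (-0.341)^2) = 3 / 0.883719 = 3.394744.
  gamma(1) = phi_1 gamma(0) = (-0.341)(3.394744) = -1.157608.
Therefore gamma(1) = -1.1576 (to 4 decimal places).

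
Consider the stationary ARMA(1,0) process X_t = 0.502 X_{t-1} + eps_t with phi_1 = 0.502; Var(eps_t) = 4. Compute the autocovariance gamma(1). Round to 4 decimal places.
\gamma(1) = 2.6845

Multiply the model equation by X_{t-k} and take expectations. With theta_0 = psi_0 = 1 and psi_j the MA(infinity) weights, this gives
  gamma(k) - sum_i phi_i gamma(k-i) = c_k,
  c_k = sigma^2 * sum_{j=k..q} theta_j psi_{j-k}   (c_k = 0 for k > q),
using gamma(-m) = gamma(m).
Pure AR (q = 0): c_0 = sigma^2 = 4, c_k = 0 for k >= 1.
Equations for k = 0 and k = 1 (AR order 1):
  gamma(0) = phi_1 gamma(1) + c_0
  gamma(1) = phi_1 gamma(0) + c_1
Substituting the second into the first: gamma(0) (1 - phi_1^2) = c_0 + phi_1 c_1, so
  gamma(0) = c_0 / (1 - phi_1^2) = 4 / (1 - (0.502)^2) = 4 / 0.747996 = 5.347622.
  gamma(1) = phi_1 gamma(0) = (0.502)(5.347622) = 2.684506.
Therefore gamma(1) = 2.6845 (to 4 decimal places).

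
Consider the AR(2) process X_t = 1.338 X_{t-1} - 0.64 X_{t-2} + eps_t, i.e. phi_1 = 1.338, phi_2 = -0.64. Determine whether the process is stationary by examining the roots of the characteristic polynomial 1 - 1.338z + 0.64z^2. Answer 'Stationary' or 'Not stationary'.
\text{Stationary}

The AR(p) characteristic polynomial is P(z) = 1 - 1.338z + 0.64z^2.
Stationarity requires all roots to lie outside the unit circle, i.e. |z| > 1 for every root.
Set 1 + (-1.338) z + (0.64) z^2 = 0, i.e. a z^2 + b z + c = 0 with a = 0.64, b = -1.338, c = 1.
Discriminant D = b^2 - 4ac = (-1.338)^2 - 4*(0.64)*1 = 1.790244 - (2.56) = -0.769756.
D < 0, so the roots are the complex-conjugate pair z = (-b +/- i sqrt(-D)) / (2a) = 1.0453 +/- 0.6854i.
For a conjugate pair |z|^2 = z * conj(z) = (product of roots) = c/a = 1/(0.64) = 1.5625, so |z| = sqrt(1.5625) = 1.25 for both roots.
Moduli of all roots: 1.2500, 1.2500.
All moduli strictly greater than 1? Yes.
Verdict: Stationary.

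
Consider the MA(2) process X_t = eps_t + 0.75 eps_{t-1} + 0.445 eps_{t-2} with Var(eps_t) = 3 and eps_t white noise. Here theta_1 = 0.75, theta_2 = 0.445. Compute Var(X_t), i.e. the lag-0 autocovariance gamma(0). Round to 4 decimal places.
\gamma(0) = 5.2816

For an MA(q) process X_t = eps_t + sum_i theta_i eps_{t-i} with
Var(eps_t) = sigma^2, the variance is
  gamma(0) = sigma^2 * (1 + sum_i theta_i^2).
  sum_i theta_i^2 = (0.75)^2 + (0.445)^2 = 0.5625 + 0.198025 = 0.760525.
  gamma(0) = 3 * (1 + 0.760525) = 3 * 1.760525 = 5.281575, which rounds to 5.2816.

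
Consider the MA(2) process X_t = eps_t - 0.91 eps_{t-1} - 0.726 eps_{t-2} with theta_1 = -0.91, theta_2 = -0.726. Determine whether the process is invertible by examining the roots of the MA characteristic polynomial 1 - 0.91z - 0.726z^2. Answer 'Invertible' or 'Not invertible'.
\text{Not invertible}

The MA(q) characteristic polynomial is P(z) = 1 - 0.91z - 0.726z^2.
Invertibility requires all roots to lie outside the unit circle, i.e. |z| > 1 for every root.
Set 1 + (-0.91) z + (-0.726) z^2 = 0, i.e. a z^2 + b z + c = 0 with a = -0.726, b = -0.91, c = 1.
Discriminant D = b^2 - 4ac = (-0.91)^2 - 4*(-0.726)*1 = 0.8281 - (-2.904) = 3.7321.
D >= 0, so the roots are real: z = (-b +/- sqrt(D)) / (2a) = (0.91 +/- 1.931864) / (-1.452).
  z_1 = (0.91 + 1.931864) / (-1.452) = -1.9572,   |z_1| = 1.9572.
  z_2 = (0.91 - 1.931864) / (-1.452) = 0.7038,   |z_2| = 0.7038.
Moduli of all roots: 1.9572, 0.7038.
All moduli strictly greater than 1? No.
Verdict: Not invertible.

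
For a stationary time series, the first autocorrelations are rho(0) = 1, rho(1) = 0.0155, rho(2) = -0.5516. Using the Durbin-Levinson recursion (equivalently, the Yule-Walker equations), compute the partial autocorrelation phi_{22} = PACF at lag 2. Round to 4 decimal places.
\phi_{22} = -0.5520

The PACF at lag k is phi_{kk}, the last component of the solution
to the Yule-Walker system G_k phi = r_k where
  (G_k)_{ij} = rho(|i - j|), (r_k)_i = rho(i), i,j = 1..k.
Equivalently, Durbin-Levinson gives phi_{kk} iteratively:
  phi_{11} = rho(1)
  phi_{kk} = [rho(k) - sum_{j=1..k-1} phi_{k-1,j} rho(k-j)]
            / [1 - sum_{j=1..k-1} phi_{k-1,j} rho(j)],
  phi_{k,j} = phi_{k-1,j} - phi_{kk} phi_{k-1,k-j},  j = 1..k-1.
Step k = 1:
  phi_11 = rho(1) = 0.0155.
Step k = 2:
  phi_22 = [rho(2) - phi_11 rho(1)] / [1 - phi_11 rho(1)] = [-0.5516 - (0.0155)(0.0155)] / [1 - (0.0155)(0.0155)]
         = -0.55184025 / 0.99975975 = -0.552.
Therefore phi_{22} = -0.5520.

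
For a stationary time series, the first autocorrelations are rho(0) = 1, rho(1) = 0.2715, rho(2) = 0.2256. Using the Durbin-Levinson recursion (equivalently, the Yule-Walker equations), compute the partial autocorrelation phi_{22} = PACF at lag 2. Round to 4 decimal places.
\phi_{22} = 0.1640

The PACF at lag k is phi_{kk}, the last component of the solution
to the Yule-Walker system G_k phi = r_k where
  (G_k)_{ij} = rho(|i - j|), (r_k)_i = rho(i), i,j = 1..k.
Equivalently, Durbin-Levinson gives phi_{kk} iteratively:
  phi_{11} = rho(1)
  phi_{kk} = [rho(k) - sum_{j=1..k-1} phi_{k-1,j} rho(k-j)]
            / [1 - sum_{j=1..k-1} phi_{k-1,j} rho(j)],
  phi_{k,j} = phi_{k-1,j} - phi_{kk} phi_{k-1,k-j},  j = 1..k-1.
Step k = 1:
  phi_11 = rho(1) = 0.2715.
Step k = 2:
  phi_22 = [rho(2) - phi_11 rho(1)] / [1 - phi_11 rho(1)] = [0.2256 - (0.2715)(0.2715)] / [1 - (0.2715)(0.2715)]
         = 0.15188775 / 0.92628775 = 0.164.
Therefore phi_{22} = 0.1640.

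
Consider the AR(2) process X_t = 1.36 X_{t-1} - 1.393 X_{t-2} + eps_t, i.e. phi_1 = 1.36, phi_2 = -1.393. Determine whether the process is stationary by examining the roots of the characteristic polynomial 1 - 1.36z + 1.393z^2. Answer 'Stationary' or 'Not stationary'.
\text{Not stationary}

The AR(p) characteristic polynomial is P(z) = 1 - 1.36z + 1.393z^2.
Stationarity requires all roots to lie outside the unit circle, i.e. |z| > 1 for every root.
Set 1 + (-1.36) z + (1.393) z^2 = 0, i.e. a z^2 + b z + c = 0 with a = 1.393, b = -1.36, c = 1.
Discriminant D = b^2 - 4ac = (-1.36)^2 - 4*(1.393)*1 = 1.8496 - (5.572) = -3.7224.
D < 0, so the roots are the complex-conjugate pair z = (-b +/- i sqrt(-D)) / (2a) = 0.4882 +/- 0.6925i.
For a conjugate pair |z|^2 = z * conj(z) = (product of roots) = c/a = 1/(1.393) = 0.717875, so |z| = sqrt(0.717875) = 0.8473 for both roots.
Moduli of all roots: 0.8473, 0.8473.
All moduli strictly greater than 1? No.
Verdict: Not stationary.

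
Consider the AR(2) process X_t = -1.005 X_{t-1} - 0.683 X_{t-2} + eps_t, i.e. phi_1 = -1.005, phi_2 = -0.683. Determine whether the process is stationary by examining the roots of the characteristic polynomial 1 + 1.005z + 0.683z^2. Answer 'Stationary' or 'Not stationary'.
\text{Stationary}

The AR(p) characteristic polynomial is P(z) = 1 + 1.005z + 0.683z^2.
Stationarity requires all roots to lie outside the unit circle, i.e. |z| > 1 for every root.
Set 1 + (1.005) z + (0.683) z^2 = 0, i.e. a z^2 + b z + c = 0 with a = 0.683, b = 1.005, c = 1.
Discriminant D = b^2 - 4ac = (1.005)^2 - 4*(0.683)*1 = 1.010025 - (2.732) = -1.721975.
D < 0, so the roots are the complex-conjugate pair z = (-b +/- i sqrt(-D)) / (2a) = -0.7357 +/- 0.9606i.
For a conjugate pair |z|^2 = z * conj(z) = (product of roots) = c/a = 1/(0.683) = 1.464129, so |z| = sqrt(1.464129) = 1.21 for both roots.
Moduli of all roots: 1.2100, 1.2100.
All moduli strictly greater than 1? Yes.
Verdict: Stationary.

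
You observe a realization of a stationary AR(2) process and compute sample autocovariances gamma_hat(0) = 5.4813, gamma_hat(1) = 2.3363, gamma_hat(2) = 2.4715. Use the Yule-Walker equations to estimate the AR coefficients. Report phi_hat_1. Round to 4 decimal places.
\hat\phi_{1} = 0.2860

The Yule-Walker equations for an AR(p) process read, in matrix form,
  Gamma_p phi = r_p,   with   (Gamma_p)_{ij} = gamma(|i - j|),
                       (r_p)_i = gamma(i),   i,j = 1..p.
Substitute the sample gammas (Toeplitz matrix and right-hand side of size 2):
  Gamma_p = [[5.4813, 2.3363], [2.3363, 5.4813]]
  r_p     = [2.3363, 2.4715]
Written out:
  5.4813 phi_1 + 2.3363 phi_2 = 2.3363
  2.3363 phi_1 + 5.4813 phi_2 = 2.4715
Solve by Cramer's rule:
  det = gamma(0)^2 - gamma(1)^2 = (5.4813)^2 - (2.3363)^2 = 30.04464969 - 5.45829769 = 24.586352
  phi_hat_1 = [gamma(1) gamma(0) - gamma(1) gamma(2)] / det = [(2.3363)(5.4813) - (2.3363)(2.4715)] / 24.586352 = 7.03179574 / 24.586352 = 0.286
  phi_hat_2 = [gamma(0) gamma(2) - gamma(1)^2] / det = [(5.4813)(2.4715) - (2.3363)^2] / 24.586352 = 8.08873526 / 24.586352 = 0.329
So phi_hat = [0.2860, 0.3290].
Therefore phi_hat_1 = 0.2860.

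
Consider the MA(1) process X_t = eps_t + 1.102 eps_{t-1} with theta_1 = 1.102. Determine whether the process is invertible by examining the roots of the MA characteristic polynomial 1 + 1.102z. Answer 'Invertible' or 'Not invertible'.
\text{Not invertible}

The MA(q) characteristic polynomial is P(z) = 1 + 1.102z.
Invertibility requires all roots to lie outside the unit circle, i.e. |z| > 1 for every root.
This is linear in z: 1 + (1.102) z = 0  =>  z = -1/(1.102) = -0.907441,  |z| = 0.907441.
Moduli of all roots: 0.9074.
All moduli strictly greater than 1? No.
Verdict: Not invertible.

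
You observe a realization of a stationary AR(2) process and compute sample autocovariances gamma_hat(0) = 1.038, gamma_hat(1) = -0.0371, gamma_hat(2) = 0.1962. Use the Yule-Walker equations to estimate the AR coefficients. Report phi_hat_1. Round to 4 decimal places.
\hat\phi_{1} = -0.0290

The Yule-Walker equations for an AR(p) process read, in matrix form,
  Gamma_p phi = r_p,   with   (Gamma_p)_{ij} = gamma(|i - j|),
                       (r_p)_i = gamma(i),   i,j = 1..p.
Substitute the sample gammas (Toeplitz matrix and right-hand side of size 2):
  Gamma_p = [[1.038, -0.0371], [-0.0371, 1.038]]
  r_p     = [-0.0371, 0.1962]
Written out:
  1.038 phi_1 - 0.0371 phi_2 = -0.0371
  -0.0371 phi_1 + 1.038 phi_2 = 0.1962
Solve by Cramer's rule:
  det = gamma(0)^2 - gamma(1)^2 = (1.038)^2 - (-0.0371)^2 = 1.077444 - 0.00137641 = 1.07606759
  phi_hat_1 = [gamma(1) gamma(0) - gamma(1) gamma(2)] / det = [(-0.0371)(1.038) - (-0.0371)(0.1962)] / 1.07606759 = -0.03123078 / 1.07606759 = -0.029
  phi_hat_2 = [gamma(0) gamma(2) - gamma(1)^2] / det = [(1.038)(0.1962) - (-0.0371)^2] / 1.07606759 = 0.20227919 / 1.07606759 = 0.188
So phi_hat = [-0.0290, 0.1880].
Therefore phi_hat_1 = -0.0290.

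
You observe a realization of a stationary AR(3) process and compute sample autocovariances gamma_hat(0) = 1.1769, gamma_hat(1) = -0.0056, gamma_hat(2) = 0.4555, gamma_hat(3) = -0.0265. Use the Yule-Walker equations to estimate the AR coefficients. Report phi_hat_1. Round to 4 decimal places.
\hat\phi_{1} = 0.0060

The Yule-Walker equations for an AR(p) process read, in matrix form,
  Gamma_p phi = r_p,   with   (Gamma_p)_{ij} = gamma(|i - j|),
                       (r_p)_i = gamma(i),   i,j = 1..p.
Substitute the sample gammas (Toeplitz matrix and right-hand side of size 3):
  Gamma_p = [[1.1769, -0.0056, 0.4555], [-0.0056, 1.1769, -0.0056], [0.4555, -0.0056, 1.1769]]
  r_p     = [-0.0056, 0.4555, -0.0265]
Written out (R1..R3):
  (R1) 1.1769 phi_1 - 0.0056 phi_2 + 0.4555 phi_3 = -0.0056
  (R2) -0.0056 phi_1 + 1.1769 phi_2 - 0.0056 phi_3 = 0.4555
  (R3) 0.4555 phi_1 - 0.0056 phi_2 + 1.1769 phi_3 = -0.0265
Gaussian elimination:
  R2 <- R2 - (-0.0056/1.1769) R1 = R2 - (-0.004758) R1:  1.176873 phi_2 - 0.003433 phi_3 = 0.455473
  R3 <- R3 - (0.4555/1.1769) R1 = R3 - (0.387034) R1:  -0.003433 phi_2 + 1.000606 phi_3 = -0.024333
  R3 <- R3 - (-0.003433/1.176873) R2 = R3 - (-0.002917) R2:  1.000596 phi_3 = -0.023004
Back-substitution:
  phi_hat_3 = -0.023004 / 1.000596 = -0.02299
  phi_hat_2 = (0.455473 - (-0.003433)(-0.02299)) / 1.176873 = 0.386953
  phi_hat_1 = (-0.0056 - (-0.0056)(0.386953) - (0.4555)(-0.02299)) / 1.1769 = 0.005981
So phi_hat = [0.0060, 0.3870, -0.0230].
Therefore phi_hat_1 = 0.0060.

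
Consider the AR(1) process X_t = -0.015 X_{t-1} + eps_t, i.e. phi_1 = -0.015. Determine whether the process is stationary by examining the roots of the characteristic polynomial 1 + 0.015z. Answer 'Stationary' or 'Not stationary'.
\text{Stationary}

The AR(p) characteristic polynomial is P(z) = 1 + 0.015z.
Stationarity requires all roots to lie outside the unit circle, i.e. |z| > 1 for every root.
This is linear in z: 1 + (0.015) z = 0  =>  z = -1/(0.015) = -66.666667,  |z| = 66.666667.
Moduli of all roots: 66.6667.
All moduli strictly greater than 1? Yes.
Verdict: Stationary.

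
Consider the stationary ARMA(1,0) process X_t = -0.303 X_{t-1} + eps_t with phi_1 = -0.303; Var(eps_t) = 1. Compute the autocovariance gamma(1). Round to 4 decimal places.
\gamma(1) = -0.3336

Multiply the model equation by X_{t-k} and take expectations. With theta_0 = psi_0 = 1 and psi_j the MA(infinity) weights, this gives
  gamma(k) - sum_i phi_i gamma(k-i) = c_k,
  c_k = sigma^2 * sum_{j=k..q} theta_j psi_{j-k}   (c_k = 0 for k > q),
using gamma(-m) = gamma(m).
Pure AR (q = 0): c_0 = sigma^2 = 1, c_k = 0 for k >= 1.
Equations for k = 0 and k = 1 (AR order 1):
  gamma(0) = phi_1 gamma(1) + c_0
  gamma(1) = phi_1 gamma(0) + c_1
Substituting the second into the first: gamma(0) (1 - phi_1^2) = c_0 + phi_1 c_1, so
  gamma(0) = c_0 / (1 - phi_1^2) = 1 / (1 - (-0.303)^2) = 1 / 0.908191 = 1.10109.
  gamma(1) = phi_1 gamma(0) = (-0.303)(1.10109) = -0.33363.
Therefore gamma(1) = -0.3336 (to 4 decimal places).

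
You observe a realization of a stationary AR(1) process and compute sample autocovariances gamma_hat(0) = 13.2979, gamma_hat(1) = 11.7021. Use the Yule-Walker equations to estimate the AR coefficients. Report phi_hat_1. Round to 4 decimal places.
\hat\phi_{1} = 0.8800

The Yule-Walker equations for an AR(p) process read, in matrix form,
  Gamma_p phi = r_p,   with   (Gamma_p)_{ij} = gamma(|i - j|),
                       (r_p)_i = gamma(i),   i,j = 1..p.
Substitute the sample gammas (Toeplitz matrix and right-hand side of size 1):
  Gamma_p = [[13.2979]]
  r_p     = [11.7021]
With p = 1 this is the single equation gamma(0) phi_1 = gamma(1):
  phi_hat_1 = gamma(1) / gamma(0) = 11.7021 / 13.2979 = 0.8800.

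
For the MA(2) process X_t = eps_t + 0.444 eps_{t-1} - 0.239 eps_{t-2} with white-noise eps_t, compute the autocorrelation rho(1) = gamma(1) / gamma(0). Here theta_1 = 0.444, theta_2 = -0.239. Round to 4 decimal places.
\rho(1) = 0.2694

For an MA(q) process with theta_0 = 1, the autocovariance is
  gamma(k) = sigma^2 * sum_{i=0..q-k} theta_i * theta_{i+k},
and rho(k) = gamma(k) / gamma(0). Sigma^2 cancels.
  numerator   = (1)*(0.444) + (0.444)*(-0.239) = 0.337884.
  denominator = (1)^2 + (0.444)^2 + (-0.239)^2 = 1.254257.
  rho(1) = 0.337884 / 1.254257 = 0.2694.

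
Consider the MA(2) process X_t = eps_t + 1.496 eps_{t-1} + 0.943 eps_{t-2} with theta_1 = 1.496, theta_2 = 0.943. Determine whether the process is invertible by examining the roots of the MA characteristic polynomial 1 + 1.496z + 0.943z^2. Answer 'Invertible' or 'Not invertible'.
\text{Invertible}

The MA(q) characteristic polynomial is P(z) = 1 + 1.496z + 0.943z^2.
Invertibility requires all roots to lie outside the unit circle, i.e. |z| > 1 for every root.
Set 1 + (1.496) z + (0.943) z^2 = 0, i.e. a z^2 + b z + c = 0 with a = 0.943, b = 1.496, c = 1.
Discriminant D = b^2 - 4ac = (1.496)^2 - 4*(0.943)*1 = 2.238016 - (3.772) = -1.533984.
D < 0, so the roots are the complex-conjugate pair z = (-b +/- i sqrt(-D)) / (2a) = -0.7932 +/- 0.6567i.
For a conjugate pair |z|^2 = z * conj(z) = (product of roots) = c/a = 1/(0.943) = 1.060445, so |z| = sqrt(1.060445) = 1.0298 for both roots.
Moduli of all roots: 1.0298, 1.0298.
All moduli strictly greater than 1? Yes.
Verdict: Invertible.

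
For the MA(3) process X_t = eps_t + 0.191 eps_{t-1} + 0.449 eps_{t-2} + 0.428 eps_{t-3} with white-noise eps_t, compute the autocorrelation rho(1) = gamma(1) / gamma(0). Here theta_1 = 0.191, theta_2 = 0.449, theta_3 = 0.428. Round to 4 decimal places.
\rho(1) = 0.3299

For an MA(q) process with theta_0 = 1, the autocovariance is
  gamma(k) = sigma^2 * sum_{i=0..q-k} theta_i * theta_{i+k},
and rho(k) = gamma(k) / gamma(0). Sigma^2 cancels.
  numerator   = (1)*(0.191) + (0.191)*(0.449) + (0.449)*(0.428) = 0.468931.
  denominator = (1)^2 + (0.191)^2 + (0.449)^2 + (0.428)^2 = 1.421266.
  rho(1) = 0.468931 / 1.421266 = 0.3299.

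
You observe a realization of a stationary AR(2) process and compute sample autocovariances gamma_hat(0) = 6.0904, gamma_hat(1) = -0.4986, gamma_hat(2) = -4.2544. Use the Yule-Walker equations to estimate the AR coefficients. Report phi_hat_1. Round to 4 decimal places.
\hat\phi_{1} = -0.1400

The Yule-Walker equations for an AR(p) process read, in matrix form,
  Gamma_p phi = r_p,   with   (Gamma_p)_{ij} = gamma(|i - j|),
                       (r_p)_i = gamma(i),   i,j = 1..p.
Substitute the sample gammas (Toeplitz matrix and right-hand side of size 2):
  Gamma_p = [[6.0904, -0.4986], [-0.4986, 6.0904]]
  r_p     = [-0.4986, -4.2544]
Written out:
  6.0904 phi_1 - 0.4986 phi_2 = -0.4986
  -0.4986 phi_1 + 6.0904 phi_2 = -4.2544
Solve by Cramer's rule:
  det = gamma(0)^2 - gamma(1)^2 = (6.0904)^2 - (-0.4986)^2 = 37.09297216 - 0.24860196 = 36.8443702
  phi_hat_1 = [gamma(1) gamma(0) - gamma(1) gamma(2)] / det = [(-0.4986)(6.0904) - (-0.4986)(-4.2544)] / 36.8443702 = -5.15791728 / 36.8443702 = -0.14
  phi_hat_2 = [gamma(0) gamma(2) - gamma(1)^2] / det = [(6.0904)(-4.2544) - (-0.4986)^2] / 36.8443702 = -26.15959972 / 36.8443702 = -0.71
So phi_hat = [-0.1400, -0.7100].
Therefore phi_hat_1 = -0.1400.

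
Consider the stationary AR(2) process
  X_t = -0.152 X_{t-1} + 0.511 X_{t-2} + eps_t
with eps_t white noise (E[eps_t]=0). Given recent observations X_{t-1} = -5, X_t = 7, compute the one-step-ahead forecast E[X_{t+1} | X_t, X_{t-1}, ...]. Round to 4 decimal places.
E[X_{t+1} \mid \mathcal F_t] = -3.6190

For an AR(p) model X_t = c + sum_i phi_i X_{t-i} + eps_t, the
one-step-ahead conditional mean is
  E[X_{t+1} | X_t, ...] = c + sum_i phi_i X_{t+1-i}.
Substitute known values:
  E[X_{t+1} | ...] = (-0.152) * (7) + (0.511) * (-5)
                   = -3.6190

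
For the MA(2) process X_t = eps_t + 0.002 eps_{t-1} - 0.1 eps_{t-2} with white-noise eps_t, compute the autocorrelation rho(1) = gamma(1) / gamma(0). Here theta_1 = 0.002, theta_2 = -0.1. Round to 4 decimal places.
\rho(1) = 0.0018

For an MA(q) process with theta_0 = 1, the autocovariance is
  gamma(k) = sigma^2 * sum_{i=0..q-k} theta_i * theta_{i+k},
and rho(k) = gamma(k) / gamma(0). Sigma^2 cancels.
  numerator   = (1)*(0.002) + (0.002)*(-0.1) = 0.0018.
  denominator = (1)^2 + (0.002)^2 + (-0.1)^2 = 1.010004.
  rho(1) = 0.0018 / 1.010004 = 0.0018.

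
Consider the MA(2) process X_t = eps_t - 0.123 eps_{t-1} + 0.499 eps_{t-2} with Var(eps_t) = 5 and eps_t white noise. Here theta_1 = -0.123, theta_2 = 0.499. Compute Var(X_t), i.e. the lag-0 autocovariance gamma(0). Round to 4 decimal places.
\gamma(0) = 6.3207

For an MA(q) process X_t = eps_t + sum_i theta_i eps_{t-i} with
Var(eps_t) = sigma^2, the variance is
  gamma(0) = sigma^2 * (1 + sum_i theta_i^2).
  sum_i theta_i^2 = (-0.123)^2 + (0.499)^2 = 0.015129 + 0.249001 = 0.26413.
  gamma(0) = 5 * (1 + 0.26413) = 5 * 1.26413 = 6.32065, which rounds to 6.3207.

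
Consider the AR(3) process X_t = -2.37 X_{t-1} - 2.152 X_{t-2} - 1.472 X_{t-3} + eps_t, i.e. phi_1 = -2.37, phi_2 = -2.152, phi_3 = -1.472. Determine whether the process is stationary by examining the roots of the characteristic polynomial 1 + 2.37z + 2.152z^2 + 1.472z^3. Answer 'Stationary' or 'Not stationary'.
\text{Not stationary}

The AR(p) characteristic polynomial is P(z) = 1 + 2.37z + 2.152z^2 + 1.472z^3.
Stationarity requires all roots to lie outside the unit circle, i.e. |z| > 1 for every root.
Degree 3: look for a simple real root z0 first, then factor out (1 - z/z0) and solve the remaining quadratic.
Testing z0 = -0.625: P(-0.625) = 1 + (2.37)(-0.625) + (2.152)(-0.625)^2 + (1.472)(-0.625)^3
  = 1 + (-1.48125) + (0.840625) + (-0.359375) = 0.  So z_0 = -0.625 is a root, |z_0| = 0.625.
Divide out the factor (1 + 1.6 z) = (1 - z/z0) (since 1/z0 = -1.6):
  P(z) = (1 + 1.6 z)(1 + (0.77) z + (0.92) z^2)
  [check: z-coef 0.77 - (-1.6) = 2.37; z^2-coef 0.92 - (-1.6)(0.77) = 2.152; z^3-coef -(-1.6)(0.92) = 1.472.]
Remaining roots from the quadratic factor 1 + (0.77) z + (0.92) z^2:
  Set 1 + (0.77) z + (0.92) z^2 = 0, i.e. a z^2 + b z + c = 0 with a = 0.92, b = 0.77, c = 1.
  Discriminant D = b^2 - 4ac = (0.77)^2 - 4*(0.92)*1 = 0.5929 - (3.68) = -3.0871.
  D < 0, so the roots are the complex-conjugate pair z = (-b +/- i sqrt(-D)) / (2a) = -0.4185 +/- 0.9549i.
  For a conjugate pair |z|^2 = z * conj(z) = (product of roots) = c/a = 1/(0.92) = 1.086957, so |z| = sqrt(1.086957) = 1.0426 for both roots.
Moduli of all roots: 0.6250, 1.0426, 1.0426.
All moduli strictly greater than 1? No.
Verdict: Not stationary.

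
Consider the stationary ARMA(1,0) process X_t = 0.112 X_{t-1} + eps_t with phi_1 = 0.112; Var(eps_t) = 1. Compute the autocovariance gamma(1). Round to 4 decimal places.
\gamma(1) = 0.1134

Multiply the model equation by X_{t-k} and take expectations. With theta_0 = psi_0 = 1 and psi_j the MA(infinity) weights, this gives
  gamma(k) - sum_i phi_i gamma(k-i) = c_k,
  c_k = sigma^2 * sum_{j=k..q} theta_j psi_{j-k}   (c_k = 0 for k > q),
using gamma(-m) = gamma(m).
Pure AR (q = 0): c_0 = sigma^2 = 1, c_k = 0 for k >= 1.
Equations for k = 0 and k = 1 (AR order 1):
  gamma(0) = phi_1 gamma(1) + c_0
  gamma(1) = phi_1 gamma(0) + c_1
Substituting the second into the first: gamma(0) (1 - phi_1^2) = c_0 + phi_1 c_1, so
  gamma(0) = c_0 / (1 - phi_1^2) = 1 / (1 - (0.112)^2) = 1 / 0.987456 = 1.012703.
  gamma(1) = phi_1 gamma(0) = (0.112)(1.012703) = 0.113423.
Therefore gamma(1) = 0.1134 (to 4 decimal places).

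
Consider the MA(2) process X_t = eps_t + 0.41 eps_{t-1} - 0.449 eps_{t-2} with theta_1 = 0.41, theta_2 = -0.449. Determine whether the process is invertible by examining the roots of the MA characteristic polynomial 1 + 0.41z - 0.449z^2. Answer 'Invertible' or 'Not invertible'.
\text{Invertible}

The MA(q) characteristic polynomial is P(z) = 1 + 0.41z - 0.449z^2.
Invertibility requires all roots to lie outside the unit circle, i.e. |z| > 1 for every root.
Set 1 + (0.41) z + (-0.449) z^2 = 0, i.e. a z^2 + b z + c = 0 with a = -0.449, b = 0.41, c = 1.
Discriminant D = b^2 - 4ac = (0.41)^2 - 4*(-0.449)*1 = 0.1681 - (-1.796) = 1.9641.
D >= 0, so the roots are real: z = (-b +/- sqrt(D)) / (2a) = (-0.41 +/- 1.401464) / (-0.898).
  z_1 = (-0.41 + 1.401464) / (-0.898) = -1.1041,   |z_1| = 1.1041.
  z_2 = (-0.41 - 1.401464) / (-0.898) = 2.0172,   |z_2| = 2.0172.
Moduli of all roots: 1.1041, 2.0172.
All moduli strictly greater than 1? Yes.
Verdict: Invertible.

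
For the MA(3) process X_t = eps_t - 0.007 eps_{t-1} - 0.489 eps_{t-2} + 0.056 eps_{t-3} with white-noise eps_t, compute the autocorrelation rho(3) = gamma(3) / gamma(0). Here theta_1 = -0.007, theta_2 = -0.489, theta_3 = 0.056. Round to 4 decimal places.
\rho(3) = 0.0451

For an MA(q) process with theta_0 = 1, the autocovariance is
  gamma(k) = sigma^2 * sum_{i=0..q-k} theta_i * theta_{i+k},
and rho(k) = gamma(k) / gamma(0). Sigma^2 cancels.
  numerator   = (1)*(0.056) = 0.056.
  denominator = (1)^2 + (-0.007)^2 + (-0.489)^2 + (0.056)^2 = 1.242306.
  rho(3) = 0.056 / 1.242306 = 0.0451.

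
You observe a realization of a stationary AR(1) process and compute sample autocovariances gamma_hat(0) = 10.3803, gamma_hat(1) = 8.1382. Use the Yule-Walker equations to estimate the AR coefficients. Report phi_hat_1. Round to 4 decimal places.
\hat\phi_{1} = 0.7840

The Yule-Walker equations for an AR(p) process read, in matrix form,
  Gamma_p phi = r_p,   with   (Gamma_p)_{ij} = gamma(|i - j|),
                       (r_p)_i = gamma(i),   i,j = 1..p.
Substitute the sample gammas (Toeplitz matrix and right-hand side of size 1):
  Gamma_p = [[10.3803]]
  r_p     = [8.1382]
With p = 1 this is the single equation gamma(0) phi_1 = gamma(1):
  phi_hat_1 = gamma(1) / gamma(0) = 8.1382 / 10.3803 = 0.7840.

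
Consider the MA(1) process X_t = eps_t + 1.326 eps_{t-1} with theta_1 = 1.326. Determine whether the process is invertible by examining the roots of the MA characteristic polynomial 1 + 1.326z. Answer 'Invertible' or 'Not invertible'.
\text{Not invertible}

The MA(q) characteristic polynomial is P(z) = 1 + 1.326z.
Invertibility requires all roots to lie outside the unit circle, i.e. |z| > 1 for every root.
This is linear in z: 1 + (1.326) z = 0  =>  z = -1/(1.326) = -0.754148,  |z| = 0.754148.
Moduli of all roots: 0.7541.
All moduli strictly greater than 1? No.
Verdict: Not invertible.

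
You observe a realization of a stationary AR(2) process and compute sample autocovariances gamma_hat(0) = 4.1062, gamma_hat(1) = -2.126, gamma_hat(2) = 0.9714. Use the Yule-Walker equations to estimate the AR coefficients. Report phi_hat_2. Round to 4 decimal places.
\hat\phi_{2} = -0.0430

The Yule-Walker equations for an AR(p) process read, in matrix form,
  Gamma_p phi = r_p,   with   (Gamma_p)_{ij} = gamma(|i - j|),
                       (r_p)_i = gamma(i),   i,j = 1..p.
Substitute the sample gammas (Toeplitz matrix and right-hand side of size 2):
  Gamma_p = [[4.1062, -2.126], [-2.126, 4.1062]]
  r_p     = [-2.126, 0.9714]
Written out:
  4.1062 phi_1 - 2.126 phi_2 = -2.126
  -2.126 phi_1 + 4.1062 phi_2 = 0.9714
Solve by Cramer's rule:
  det = gamma(0)^2 - gamma(1)^2 = (4.1062)^2 - (-2.126)^2 = 16.86087844 - 4.519876 = 12.34100244
  phi_hat_1 = [gamma(1) gamma(0) - gamma(1) gamma(2)] / det = [(-2.126)(4.1062) - (-2.126)(0.9714)] / 12.34100244 = -6.6645848 / 12.34100244 = -0.54
  phi_hat_2 = [gamma(0) gamma(2) - gamma(1)^2] / det = [(4.1062)(0.9714) - (-2.126)^2] / 12.34100244 = -0.53111332 / 12.34100244 = -0.043
So phi_hat = [-0.5400, -0.0430].
Therefore phi_hat_2 = -0.0430.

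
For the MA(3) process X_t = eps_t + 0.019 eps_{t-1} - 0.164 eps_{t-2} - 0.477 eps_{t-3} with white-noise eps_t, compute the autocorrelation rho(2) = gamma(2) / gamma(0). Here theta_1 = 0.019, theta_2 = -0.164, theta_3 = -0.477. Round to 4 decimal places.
\rho(2) = -0.1379

For an MA(q) process with theta_0 = 1, the autocovariance is
  gamma(k) = sigma^2 * sum_{i=0..q-k} theta_i * theta_{i+k},
and rho(k) = gamma(k) / gamma(0). Sigma^2 cancels.
  numerator   = (1)*(-0.164) + (0.019)*(-0.477) = -0.173063.
  denominator = (1)^2 + (0.019)^2 + (-0.164)^2 + (-0.477)^2 = 1.254786.
  rho(2) = -0.173063 / 1.254786 = -0.1379.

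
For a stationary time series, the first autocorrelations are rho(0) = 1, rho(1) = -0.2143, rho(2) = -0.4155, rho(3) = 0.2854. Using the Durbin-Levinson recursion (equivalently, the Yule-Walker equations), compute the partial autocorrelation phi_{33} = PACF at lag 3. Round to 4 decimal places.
\phi_{33} = 0.0679

The PACF at lag k is phi_{kk}, the last component of the solution
to the Yule-Walker system G_k phi = r_k where
  (G_k)_{ij} = rho(|i - j|), (r_k)_i = rho(i), i,j = 1..k.
Equivalently, Durbin-Levinson gives phi_{kk} iteratively:
  phi_{11} = rho(1)
  phi_{kk} = [rho(k) - sum_{j=1..k-1} phi_{k-1,j} rho(k-j)]
            / [1 - sum_{j=1..k-1} phi_{k-1,j} rho(j)],
  phi_{k,j} = phi_{k-1,j} - phi_{kk} phi_{k-1,k-j},  j = 1..k-1.
Step k = 1:
  phi_11 = rho(1) = -0.2143.
Step k = 2:
  phi_22 = [rho(2) - phi_11 rho(1)] / [1 - phi_11 rho(1)] = [-0.4155 - (-0.2143)(-0.2143)] / [1 - (-0.2143)(-0.2143)]
         = -0.46142449 / 0.95407551 = -0.483635.
  Update: phi_21 = phi_11 - phi_22 phi_11 = -0.2143 - (-0.483635)(-0.2143) = -0.317943.
Step k = 3:
  phi_33 = [rho(3) - phi_21 rho(2) - phi_22 rho(1)] / [1 - phi_21 rho(1) - phi_22 rho(2)]
    numerator   = 0.2854 - (-0.317943)(-0.4155) - (-0.483635)(-0.2143) = 0.04965165
    denominator = 1 - (-0.317943)(-0.2143) - (-0.483635)(-0.4155) = 0.73091439
  phi_33 = 0.04965165 / 0.73091439 = 0.0679.
Therefore phi_{33} = 0.0679.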